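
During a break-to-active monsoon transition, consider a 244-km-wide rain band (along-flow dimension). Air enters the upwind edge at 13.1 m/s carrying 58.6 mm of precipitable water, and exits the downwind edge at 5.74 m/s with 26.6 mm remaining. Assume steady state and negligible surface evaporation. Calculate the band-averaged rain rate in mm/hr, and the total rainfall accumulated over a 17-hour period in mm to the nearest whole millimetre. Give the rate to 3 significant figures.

R ≈ 9.07 mm/hr; total ≈ 154 mm

Column moisture flux per unit crosswind length is F = V × PW.
Inflow: F_in = 13.1 × 58.6 = 767.66 mm·m/s
Outflow: F_out = 5.74 × 26.6 = 152.684 mm·m/s
Steady-state rate R = (F_in − F_out)/L = (767.66 − 152.684) / 244000 m = 2.520e-03 mm/s.
R = 2.520e-03 × 3600 = 9.07 mm/hr.
Over 17 h: total = 9.07 × 17 = 154.19 ≈ 154 mm.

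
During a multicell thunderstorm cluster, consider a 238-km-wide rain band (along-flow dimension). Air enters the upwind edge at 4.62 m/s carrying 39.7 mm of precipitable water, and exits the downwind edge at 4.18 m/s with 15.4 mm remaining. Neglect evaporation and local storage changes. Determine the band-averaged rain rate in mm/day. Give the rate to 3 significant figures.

R ≈ 43.2 mm/day

Column moisture flux per unit crosswind length is F = V × PW.
Inflow: F_in = 4.62 × 39.7 = 183.414 mm·m/s
Outflow: F_out = 4.18 × 15.4 = 64.372 mm·m/s
Steady-state rate R = (F_in − F_out)/L = (183.414 − 64.372) / 238000 m = 5.002e-04 mm/s.
R = 5.002e-04 × 3600 × 24 = 43.2 mm/day.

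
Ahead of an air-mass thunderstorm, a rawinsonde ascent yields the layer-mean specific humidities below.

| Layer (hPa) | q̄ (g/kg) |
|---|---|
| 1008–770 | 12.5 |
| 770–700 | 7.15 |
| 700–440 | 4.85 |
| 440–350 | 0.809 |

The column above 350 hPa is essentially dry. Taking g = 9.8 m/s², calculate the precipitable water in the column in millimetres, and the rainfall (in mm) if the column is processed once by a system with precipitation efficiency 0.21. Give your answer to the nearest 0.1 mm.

PW ≈ 49.1 mm; rainfall ≈ 10.3 mm

Precipitable water is the column-integrated vapour mass per unit area: PW = (1/g) Σ q̄ Δp, with q in kg/kg and Δp in Pa (1 kg/m² of water = 1 mm).
Layer 1008–770 hPa: Δp = 238 hPa = 23800 Pa, q̄ = 0.0125 kg/kg → 0.0125 × 23800 / 9.8 = 30.36 mm
Layer 770–700 hPa: Δp = 70 hPa = 7000 Pa, q̄ = 0.00715 kg/kg → 0.00715 × 7000 / 9.8 = 5.11 mm
Layer 700–440 hPa: Δp = 260 hPa = 26000 Pa, q̄ = 0.00485 kg/kg → 0.00485 × 26000 / 9.8 = 12.87 mm
Layer 440–350 hPa: Δp = 90 hPa = 9000 Pa, q̄ = 0.000809 kg/kg → 0.000809 × 9000 / 9.8 = 0.74 mm
PW = 30.36 + 5.11 + 12.87 + 0.74 = 49.08 ≈ 49.1 mm.
Rainfall = ε × PW = 0.21 × 49.1 = 10.3 mm.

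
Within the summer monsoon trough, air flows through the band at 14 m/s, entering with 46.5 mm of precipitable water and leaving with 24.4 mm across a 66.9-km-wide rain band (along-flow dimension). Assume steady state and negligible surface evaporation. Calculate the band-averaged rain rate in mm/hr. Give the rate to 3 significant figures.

R ≈ 16.6 mm/hr

Column moisture flux per unit crosswind length is F = V × PW.
Inflow: F_in = 14 × 46.5 = 651 mm·m/s
Outflow: F_out = 14 × 24.4 = 341.6 mm·m/s
Steady-state rate R = (F_in − F_out)/L = (651 − 341.6) / 66900 m = 4.625e-03 mm/s.
R = 4.625e-03 × 3600 = 16.6 mm/hr.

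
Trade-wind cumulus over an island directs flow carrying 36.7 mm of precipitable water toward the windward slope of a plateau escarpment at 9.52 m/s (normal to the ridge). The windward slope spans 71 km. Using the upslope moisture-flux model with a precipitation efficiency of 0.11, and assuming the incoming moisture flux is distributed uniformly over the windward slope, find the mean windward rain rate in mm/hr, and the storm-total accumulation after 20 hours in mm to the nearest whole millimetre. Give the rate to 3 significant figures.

Incoming column moisture flux per unit ridge length: F = V × PW = 9.52 × 36.7 = 349.384 mm·m/s.
Spread over the 71 km slope with efficiency ε = 0.11: R = ε·F/W = 0.11 × 349.384 / 71000 m = 5.413e-04 mm/s.
R = 5.413e-04 × 3600 = 1.95 mm/hr.
Over 20 h: total = 1.95 × 20 = 39 mm.

R ≈ 1.95 mm/hr; total ≈ 39 mm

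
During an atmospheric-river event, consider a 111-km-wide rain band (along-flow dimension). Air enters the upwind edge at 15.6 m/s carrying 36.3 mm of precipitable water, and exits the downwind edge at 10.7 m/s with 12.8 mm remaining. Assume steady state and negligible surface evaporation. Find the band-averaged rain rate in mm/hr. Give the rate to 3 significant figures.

R ≈ 13.9 mm/hr

Column moisture flux per unit crosswind length is F = V × PW.
Inflow: F_in = 15.6 × 36.3 = 566.28 mm·m/s
Outflow: F_out = 10.7 × 12.8 = 136.96 mm·m/s
Steady-state rate R = (F_in − F_out)/L = (566.28 − 136.96) / 111000 m = 3.868e-03 mm/s.
R = 3.868e-03 × 3600 = 13.9 mm/hr.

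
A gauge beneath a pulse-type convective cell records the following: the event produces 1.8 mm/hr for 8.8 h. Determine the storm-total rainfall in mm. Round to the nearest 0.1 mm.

total ≈ 15.8 mm

Total = Σ Rᵢ Δtᵢ = 1.8 × 8.8
      = 15.84 = 15.8 mm.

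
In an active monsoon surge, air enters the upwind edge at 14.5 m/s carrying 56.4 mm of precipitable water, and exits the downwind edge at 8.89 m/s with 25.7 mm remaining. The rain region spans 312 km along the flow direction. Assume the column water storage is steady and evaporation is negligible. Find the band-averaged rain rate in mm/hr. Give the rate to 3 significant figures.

Column moisture flux per unit crosswind length is F = V × PW.
Inflow: F_in = 14.5 × 56.4 = 817.8 mm·m/s
Outflow: F_out = 8.89 × 25.7 = 228.473 mm·m/s
Steady-state rate R = (F_in − F_out)/L = (817.8 − 228.473) / 312000 m = 1.889e-03 mm/s.
R = 1.889e-03 × 3600 = 6.80 mm/hr.

R ≈ 6.80 mm/hr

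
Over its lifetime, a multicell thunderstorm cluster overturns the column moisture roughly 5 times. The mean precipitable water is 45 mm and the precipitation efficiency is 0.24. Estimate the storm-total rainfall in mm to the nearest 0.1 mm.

rainfall ≈ 54.0 mm

Each cycle deposits ε × PW = 0.24 × 45 = 10.8 mm.
Over 5 cycles: 5 × 10.8 = 54.0 mm.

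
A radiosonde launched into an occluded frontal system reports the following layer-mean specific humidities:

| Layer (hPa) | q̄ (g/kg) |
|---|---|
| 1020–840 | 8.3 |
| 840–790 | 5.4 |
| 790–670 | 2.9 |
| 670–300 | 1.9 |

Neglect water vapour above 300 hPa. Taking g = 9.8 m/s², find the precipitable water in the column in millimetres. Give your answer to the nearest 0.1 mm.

Precipitable water is the column-integrated vapour mass per unit area: PW = (1/g) Σ q̄ Δp, with q in kg/kg and Δp in Pa (1 kg/m² of water = 1 mm).
Layer 1020–840 hPa: Δp = 180 hPa = 18000 Pa, q̄ = 0.0083 kg/kg → 0.0083 × 18000 / 9.8 = 15.24 mm
Layer 840–790 hPa: Δp = 50 hPa = 5000 Pa, q̄ = 0.0054 kg/kg → 0.0054 × 5000 / 9.8 = 2.76 mm
Layer 790–670 hPa: Δp = 120 hPa = 12000 Pa, q̄ = 0.0029 kg/kg → 0.0029 × 12000 / 9.8 = 3.55 mm
Layer 670–300 hPa: Δp = 370 hPa = 37000 Pa, q̄ = 0.0019 kg/kg → 0.0019 × 37000 / 9.8 = 7.17 mm
PW = 15.24 + 2.76 + 3.55 + 7.17 = 28.72 ≈ 28.7 mm.

PW ≈ 28.7 mm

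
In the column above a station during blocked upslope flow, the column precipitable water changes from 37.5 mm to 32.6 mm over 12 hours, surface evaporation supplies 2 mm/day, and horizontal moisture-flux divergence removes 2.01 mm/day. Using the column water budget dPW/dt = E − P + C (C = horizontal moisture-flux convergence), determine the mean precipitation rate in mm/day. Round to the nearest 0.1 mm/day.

P ≈ 9.8 mm/day

dPW/dt = (32.6 − 37.5) mm / (12/24 day) = -9.800 mm/day.
P = E + C − dPW/dt = 2 + (-2.01) − (-9.800) = 9.8 mm/day.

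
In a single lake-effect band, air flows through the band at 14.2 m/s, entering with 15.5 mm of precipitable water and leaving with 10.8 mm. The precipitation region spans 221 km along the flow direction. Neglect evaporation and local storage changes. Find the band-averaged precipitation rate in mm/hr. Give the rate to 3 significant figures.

Column moisture flux per unit crosswind length is F = V × PW.
Inflow: F_in = 14.2 × 15.5 = 220.1 mm·m/s
Outflow: F_out = 14.2 × 10.8 = 153.36 mm·m/s
Steady-state rate R = (F_in − F_out)/L = (220.1 − 153.36) / 221000 m = 3.020e-04 mm/s.
R = 3.020e-04 × 3600 = 1.09 mm/hr.

R ≈ 1.09 mm/hr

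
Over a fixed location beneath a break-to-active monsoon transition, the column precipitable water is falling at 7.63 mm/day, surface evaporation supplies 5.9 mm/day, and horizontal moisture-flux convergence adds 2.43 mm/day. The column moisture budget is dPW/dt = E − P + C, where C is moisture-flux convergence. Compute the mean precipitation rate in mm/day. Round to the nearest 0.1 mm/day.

P ≈ 16.0 mm/day

dPW/dt = -7.63 mm/day.
P = E + C − dPW/dt = 5.9 + (2.43) − (-7.63) = 16.0 mm/day.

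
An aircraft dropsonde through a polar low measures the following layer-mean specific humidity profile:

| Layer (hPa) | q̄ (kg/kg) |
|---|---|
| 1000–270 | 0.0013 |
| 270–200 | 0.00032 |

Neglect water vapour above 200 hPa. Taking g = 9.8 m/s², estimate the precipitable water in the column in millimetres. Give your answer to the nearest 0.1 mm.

Precipitable water is the column-integrated vapour mass per unit area: PW = (1/g) Σ q̄ Δp, with q in kg/kg and Δp in Pa (1 kg/m² of water = 1 mm).
Layer 1000–270 hPa: Δp = 730 hPa = 73000 Pa, q̄ = 0.0013 kg/kg → 0.0013 × 73000 / 9.8 = 9.68 mm
Layer 270–200 hPa: Δp = 70 hPa = 7000 Pa, q̄ = 0.00032 kg/kg → 0.00032 × 7000 / 9.8 = 0.23 mm
PW = 9.68 + 0.23 = 9.91 ≈ 9.9 mm.

PW ≈ 9.9 mm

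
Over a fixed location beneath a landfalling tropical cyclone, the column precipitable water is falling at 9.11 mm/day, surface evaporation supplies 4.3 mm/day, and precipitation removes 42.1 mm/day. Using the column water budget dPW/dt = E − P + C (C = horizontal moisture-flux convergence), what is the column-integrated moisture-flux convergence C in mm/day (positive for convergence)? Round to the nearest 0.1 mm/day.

C ≈ 28.7 mm/day

dPW/dt = -9.11 mm/day.
C = dPW/dt − E + P = (-9.11) − 4.3 + 42.1 = 28.7 mm/day.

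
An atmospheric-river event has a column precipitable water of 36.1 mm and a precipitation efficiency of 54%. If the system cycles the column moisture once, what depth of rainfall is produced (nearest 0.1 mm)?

Rainfall = ε × PW = 0.54 × 36.1 = 19.5 mm.

rainfall ≈ 19.5 mm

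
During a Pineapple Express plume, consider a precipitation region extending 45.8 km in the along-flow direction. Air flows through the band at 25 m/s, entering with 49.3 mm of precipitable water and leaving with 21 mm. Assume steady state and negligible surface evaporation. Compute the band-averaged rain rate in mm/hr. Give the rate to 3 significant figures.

Column moisture flux per unit crosswind length is F = V × PW.
Inflow: F_in = 25 × 49.3 = 1232.5 mm·m/s
Outflow: F_out = 25 × 21 = 525 mm·m/s
Steady-state rate R = (F_in − F_out)/L = (1232.5 − 525) / 45800 m = 1.545e-02 mm/s.
R = 1.545e-02 × 3600 = 55.6 mm/hr.

R ≈ 55.6 mm/hr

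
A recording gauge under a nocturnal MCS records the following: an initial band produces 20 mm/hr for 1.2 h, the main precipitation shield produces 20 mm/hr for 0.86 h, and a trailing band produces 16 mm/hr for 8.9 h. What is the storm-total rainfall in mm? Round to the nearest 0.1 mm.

total ≈ 183.6 mm

Total = Σ Rᵢ Δtᵢ = 20 × 1.2 + 20 × 0.86 + 16 × 8.9
      = 24 + 17.2 + 142.4 = 183.6 mm.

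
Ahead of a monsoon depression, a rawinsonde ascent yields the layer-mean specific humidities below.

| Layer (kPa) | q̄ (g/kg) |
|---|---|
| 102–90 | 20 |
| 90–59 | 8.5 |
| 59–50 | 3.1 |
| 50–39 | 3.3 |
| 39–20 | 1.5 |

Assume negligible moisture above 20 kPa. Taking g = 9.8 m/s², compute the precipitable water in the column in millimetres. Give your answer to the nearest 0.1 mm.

Precipitable water is the column-integrated vapour mass per unit area: PW = (1/g) Σ q̄ Δp, with q in kg/kg and Δp in Pa (1 kg/m² of water = 1 mm).
Layer 102–90 kPa: Δp = 120 hPa = 12000 Pa, q̄ = 0.02 kg/kg → 0.02 × 12000 / 9.8 = 24.49 mm
Layer 90–59 kPa: Δp = 310 hPa = 31000 Pa, q̄ = 0.0085 kg/kg → 0.0085 × 31000 / 9.8 = 26.89 mm
Layer 59–50 kPa: Δp = 90 hPa = 9000 Pa, q̄ = 0.0031 kg/kg → 0.0031 × 9000 / 9.8 = 2.85 mm
Layer 50–39 kPa: Δp = 110 hPa = 11000 Pa, q̄ = 0.0033 kg/kg → 0.0033 × 11000 / 9.8 = 3.70 mm
Layer 39–20 kPa: Δp = 190 hPa = 19000 Pa, q̄ = 0.0015 kg/kg → 0.0015 × 19000 / 9.8 = 2.91 mm
PW = 24.49 + 26.89 + 2.85 + 3.70 + 2.91 = 60.84 ≈ 60.8 mm.

PW ≈ 60.8 mm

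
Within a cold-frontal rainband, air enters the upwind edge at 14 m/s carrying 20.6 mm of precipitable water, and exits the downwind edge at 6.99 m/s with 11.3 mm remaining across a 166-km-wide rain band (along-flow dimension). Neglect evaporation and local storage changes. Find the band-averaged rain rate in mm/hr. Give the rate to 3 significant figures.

Column moisture flux per unit crosswind length is F = V × PW.
Inflow: F_in = 14 × 20.6 = 288.4 mm·m/s
Outflow: F_out = 6.99 × 11.3 = 78.987 mm·m/s
Steady-state rate R = (F_in − F_out)/L = (288.4 − 78.987) / 166000 m = 1.262e-03 mm/s.
R = 1.262e-03 × 3600 = 4.54 mm/hr.

R ≈ 4.54 mm/hr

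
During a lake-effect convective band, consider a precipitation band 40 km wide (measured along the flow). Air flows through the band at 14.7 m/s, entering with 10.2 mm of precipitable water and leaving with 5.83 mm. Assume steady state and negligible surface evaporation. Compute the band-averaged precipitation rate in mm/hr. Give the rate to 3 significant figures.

Column moisture flux per unit crosswind length is F = V × PW.
Inflow: F_in = 14.7 × 10.2 = 149.94 mm·m/s
Outflow: F_out = 14.7 × 5.83 = 85.701 mm·m/s
Steady-state rate R = (F_in − F_out)/L = (149.94 − 85.701) / 40000 m = 1.606e-03 mm/s.
R = 1.606e-03 × 3600 = 5.78 mm/hr.

R ≈ 5.78 mm/hr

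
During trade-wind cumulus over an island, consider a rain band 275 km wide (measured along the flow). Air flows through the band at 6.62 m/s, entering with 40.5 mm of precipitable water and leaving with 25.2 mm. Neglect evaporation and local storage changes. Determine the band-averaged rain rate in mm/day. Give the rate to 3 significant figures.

R ≈ 31.8 mm/day

Column moisture flux per unit crosswind length is F = V × PW.
Inflow: F_in = 6.62 × 40.5 = 268.11 mm·m/s
Outflow: F_out = 6.62 × 25.2 = 166.824 mm·m/s
Steady-state rate R = (F_in − F_out)/L = (268.11 − 166.824) / 275000 m = 3.683e-04 mm/s.
R = 3.683e-04 × 3600 × 24 = 31.8 mm/day.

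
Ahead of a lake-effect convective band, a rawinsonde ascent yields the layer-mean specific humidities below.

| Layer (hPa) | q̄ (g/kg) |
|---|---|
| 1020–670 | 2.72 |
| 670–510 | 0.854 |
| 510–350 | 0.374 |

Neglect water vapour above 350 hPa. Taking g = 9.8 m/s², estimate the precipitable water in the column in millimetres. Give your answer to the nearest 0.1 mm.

Precipitable water is the column-integrated vapour mass per unit area: PW = (1/g) Σ q̄ Δp, with q in kg/kg and Δp in Pa (1 kg/m² of water = 1 mm).
Layer 1020–670 hPa: Δp = 350 hPa = 35000 Pa, q̄ = 0.00272 kg/kg → 0.00272 × 35000 / 9.8 = 9.71 mm
Layer 670–510 hPa: Δp = 160 hPa = 16000 Pa, q̄ = 0.000854 kg/kg → 0.000854 × 16000 / 9.8 = 1.39 mm
Layer 510–350 hPa: Δp = 160 hPa = 16000 Pa, q̄ = 0.000374 kg/kg → 0.000374 × 16000 / 9.8 = 0.61 mm
PW = 9.71 + 1.39 + 0.61 = 11.71 ≈ 11.7 mm.

PW ≈ 11.7 mm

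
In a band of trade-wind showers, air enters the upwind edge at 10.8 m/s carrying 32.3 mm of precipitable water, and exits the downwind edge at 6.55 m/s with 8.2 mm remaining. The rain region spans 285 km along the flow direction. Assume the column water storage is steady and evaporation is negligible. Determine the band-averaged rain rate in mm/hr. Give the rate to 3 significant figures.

R ≈ 3.73 mm/hr

Column moisture flux per unit crosswind length is F = V × PW.
Inflow: F_in = 10.8 × 32.3 = 348.84 mm·m/s
Outflow: F_out = 6.55 × 8.2 = 53.71 mm·m/s
Steady-state rate R = (F_in − F_out)/L = (348.84 − 53.71) / 285000 m = 1.036e-03 mm/s.
R = 1.036e-03 × 3600 = 3.73 mm/hr.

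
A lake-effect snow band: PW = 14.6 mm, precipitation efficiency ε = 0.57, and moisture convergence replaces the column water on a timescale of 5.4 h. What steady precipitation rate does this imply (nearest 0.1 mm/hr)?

R ≈ 1.5 mm/hr

Each overturning extracts ε × PW = 0.57 × 14.6 = 8.322 mm.
Rate = ε·PW / τ = 8.322 / 5.4 h = 1.5 mm/hr.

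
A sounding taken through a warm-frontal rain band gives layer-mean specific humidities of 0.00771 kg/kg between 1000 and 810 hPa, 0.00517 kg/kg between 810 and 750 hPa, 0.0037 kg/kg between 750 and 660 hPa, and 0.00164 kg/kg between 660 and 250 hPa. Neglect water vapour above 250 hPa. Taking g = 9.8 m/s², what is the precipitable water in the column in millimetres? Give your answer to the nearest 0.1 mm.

Precipitable water is the column-integrated vapour mass per unit area: PW = (1/g) Σ q̄ Δp, with q in kg/kg and Δp in Pa (1 kg/m² of water = 1 mm).
Layer 1000–810 hPa: Δp = 190 hPa = 19000 Pa, q̄ = 0.00771 kg/kg → 0.00771 × 19000 / 9.8 = 14.95 mm
Layer 810–750 hPa: Δp = 60 hPa = 6000 Pa, q̄ = 0.00517 kg/kg → 0.00517 × 6000 / 9.8 = 3.17 mm
Layer 750–660 hPa: Δp = 90 hPa = 9000 Pa, q̄ = 0.0037 kg/kg → 0.0037 × 9000 / 9.8 = 3.40 mm
Layer 660–250 hPa: Δp = 410 hPa = 41000 Pa, q̄ = 0.00164 kg/kg → 0.00164 × 41000 / 9.8 = 6.86 mm
PW = 14.95 + 3.17 + 3.40 + 6.86 = 28.38 ≈ 28.4 mm.

PW ≈ 28.4 mm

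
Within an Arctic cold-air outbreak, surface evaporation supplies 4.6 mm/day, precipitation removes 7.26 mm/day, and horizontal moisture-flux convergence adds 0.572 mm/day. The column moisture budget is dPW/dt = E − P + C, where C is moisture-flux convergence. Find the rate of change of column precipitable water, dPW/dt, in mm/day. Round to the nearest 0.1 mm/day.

dPW/dt = E − P + C = 4.6 − 7.26 + (0.572) = -2.1 mm/day.

dPW/dt ≈ -2.1 mm/day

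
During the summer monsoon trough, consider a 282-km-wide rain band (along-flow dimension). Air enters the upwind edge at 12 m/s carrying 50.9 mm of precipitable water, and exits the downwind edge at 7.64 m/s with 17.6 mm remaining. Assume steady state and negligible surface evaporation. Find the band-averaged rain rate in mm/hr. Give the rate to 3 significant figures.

R ≈ 6.08 mm/hr

Column moisture flux per unit crosswind length is F = V × PW.
Inflow: F_in = 12 × 50.9 = 610.8 mm·m/s
Outflow: F_out = 7.64 × 17.6 = 134.464 mm·m/s
Steady-state rate R = (F_in − F_out)/L = (610.8 − 134.464) / 282000 m = 1.689e-03 mm/s.
R = 1.689e-03 × 3600 = 6.08 mm/hr.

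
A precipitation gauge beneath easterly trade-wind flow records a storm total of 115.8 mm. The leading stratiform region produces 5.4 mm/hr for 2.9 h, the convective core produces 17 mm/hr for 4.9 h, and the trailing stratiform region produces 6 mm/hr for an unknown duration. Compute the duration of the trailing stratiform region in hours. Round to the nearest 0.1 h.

duration ≈ 2.8 h

Known phases: 5.4 × 2.9 + 17 × 4.9 = 15.66 + 83.3 = 98.96 mm.
Remaining depth = 115.8 − 98.96 = 16.84 mm.
Duration = 16.84 / 6 = 2.8 h.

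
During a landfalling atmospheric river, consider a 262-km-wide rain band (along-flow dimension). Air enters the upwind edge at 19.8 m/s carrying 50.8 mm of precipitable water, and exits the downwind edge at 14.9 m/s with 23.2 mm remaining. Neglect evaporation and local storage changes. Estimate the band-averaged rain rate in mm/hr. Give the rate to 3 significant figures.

R ≈ 9.07 mm/hr

Column moisture flux per unit crosswind length is F = V × PW.
Inflow: F_in = 19.8 × 50.8 = 1005.84 mm·m/s
Outflow: F_out = 14.9 × 23.2 = 345.68 mm·m/s
Steady-state rate R = (F_in − F_out)/L = (1005.84 − 345.68) / 262000 m = 2.520e-03 mm/s.
R = 2.520e-03 × 3600 = 9.07 mm/hr.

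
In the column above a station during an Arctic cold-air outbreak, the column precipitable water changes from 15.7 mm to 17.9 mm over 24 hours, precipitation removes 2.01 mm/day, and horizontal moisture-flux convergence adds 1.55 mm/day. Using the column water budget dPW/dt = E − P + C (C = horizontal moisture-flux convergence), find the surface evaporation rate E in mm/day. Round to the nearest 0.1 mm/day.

dPW/dt = (17.9 − 15.7) mm / (24/24 day) = +2.200 mm/day.
E = dPW/dt + P − C = (+2.200) + 2.01 − (1.55) = 2.7 mm/day.

E ≈ 2.7 mm/day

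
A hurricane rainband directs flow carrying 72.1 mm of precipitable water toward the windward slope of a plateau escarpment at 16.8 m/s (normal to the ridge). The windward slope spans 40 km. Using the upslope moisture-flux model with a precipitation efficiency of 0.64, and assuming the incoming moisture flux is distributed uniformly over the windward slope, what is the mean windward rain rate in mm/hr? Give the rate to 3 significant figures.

R ≈ 69.8 mm/hr

Incoming column moisture flux per unit ridge length: F = V × PW = 16.8 × 72.1 = 1211.28 mm·m/s.
Spread over the 40 km slope with efficiency ε = 0.64: R = ε·F/W = 0.64 × 1211.28 / 40000 m = 1.938e-02 mm/s.
R = 1.938e-02 × 3600 = 69.8 mm/hr.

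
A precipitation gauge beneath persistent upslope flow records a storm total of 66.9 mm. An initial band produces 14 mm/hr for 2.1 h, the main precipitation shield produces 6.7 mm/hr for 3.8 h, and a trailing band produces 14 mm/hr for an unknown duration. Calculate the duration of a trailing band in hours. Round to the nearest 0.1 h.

Known phases: 14 × 2.1 + 6.7 × 3.8 = 29.4 + 25.46 = 54.86 mm.
Remaining depth = 66.9 − 54.86 = 12.04 mm.
Duration = 12.04 / 14 = 0.9 h.

duration ≈ 0.9 h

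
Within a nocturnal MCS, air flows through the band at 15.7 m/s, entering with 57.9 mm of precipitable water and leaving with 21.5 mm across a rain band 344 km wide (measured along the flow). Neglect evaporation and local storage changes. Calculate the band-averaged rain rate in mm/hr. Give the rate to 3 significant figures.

R ≈ 5.98 mm/hr

Column moisture flux per unit crosswind length is F = V × PW.
Inflow: F_in = 15.7 × 57.9 = 909.03 mm·m/s
Outflow: F_out = 15.7 × 21.5 = 337.55 mm·m/s
Steady-state rate R = (F_in − F_out)/L = (909.03 − 337.55) / 344000 m = 1.661e-03 mm/s.
R = 1.661e-03 × 3600 = 5.98 mm/hr.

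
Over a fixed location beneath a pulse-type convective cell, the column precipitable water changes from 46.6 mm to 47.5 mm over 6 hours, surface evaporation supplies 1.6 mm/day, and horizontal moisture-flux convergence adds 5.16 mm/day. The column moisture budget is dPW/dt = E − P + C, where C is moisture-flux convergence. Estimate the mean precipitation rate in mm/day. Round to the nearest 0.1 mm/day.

P ≈ 3.2 mm/day

dPW/dt = (47.5 − 46.6) mm / (6/24 day) = +3.600 mm/day.
P = E + C − dPW/dt = 1.6 + (5.16) − (+3.600) = 3.2 mm/day.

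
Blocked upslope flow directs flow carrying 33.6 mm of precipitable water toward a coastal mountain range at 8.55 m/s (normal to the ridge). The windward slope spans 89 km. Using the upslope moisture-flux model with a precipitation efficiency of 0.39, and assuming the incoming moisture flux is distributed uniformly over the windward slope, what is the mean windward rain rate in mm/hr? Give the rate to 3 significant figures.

Incoming column moisture flux per unit ridge length: F = V × PW = 8.55 × 33.6 = 287.28 mm·m/s.
Spread over the 89 km slope with efficiency ε = 0.39: R = ε·F/W = 0.39 × 287.28 / 89000 m = 1.259e-03 mm/s.
R = 1.259e-03 × 3600 = 4.53 mm/hr.

R ≈ 4.53 mm/hr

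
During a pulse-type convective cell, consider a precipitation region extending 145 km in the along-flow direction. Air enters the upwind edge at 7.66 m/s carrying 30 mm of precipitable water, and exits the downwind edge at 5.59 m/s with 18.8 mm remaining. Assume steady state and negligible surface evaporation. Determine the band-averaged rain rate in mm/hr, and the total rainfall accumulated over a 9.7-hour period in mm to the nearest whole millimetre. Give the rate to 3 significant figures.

Column moisture flux per unit crosswind length is F = V × PW.
Inflow: F_in = 7.66 × 30 = 229.8 mm·m/s
Outflow: F_out = 5.59 × 18.8 = 105.092 mm·m/s
Steady-state rate R = (F_in − F_out)/L = (229.8 − 105.092) / 145000 m = 8.601e-04 mm/s.
R = 8.601e-04 × 3600 = 3.10 mm/hr.
Over 9.7 h: total = 3.10 × 9.7 = 30.07 ≈ 30 mm.

R ≈ 3.10 mm/hr; total ≈ 30 mm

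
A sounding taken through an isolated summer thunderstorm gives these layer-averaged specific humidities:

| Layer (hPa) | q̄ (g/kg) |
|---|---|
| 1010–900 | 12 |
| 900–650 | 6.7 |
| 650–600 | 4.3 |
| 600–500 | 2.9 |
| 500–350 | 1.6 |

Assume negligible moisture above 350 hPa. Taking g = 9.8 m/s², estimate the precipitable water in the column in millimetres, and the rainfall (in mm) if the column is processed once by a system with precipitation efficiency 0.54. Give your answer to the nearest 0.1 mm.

Precipitable water is the column-integrated vapour mass per unit area: PW = (1/g) Σ q̄ Δp, with q in kg/kg and Δp in Pa (1 kg/m² of water = 1 mm).
Layer 1010–900 hPa: Δp = 110 hPa = 11000 Pa, q̄ = 0.012 kg/kg → 0.012 × 11000 / 9.8 = 13.47 mm
Layer 900–650 hPa: Δp = 250 hPa = 25000 Pa, q̄ = 0.0067 kg/kg → 0.0067 × 25000 / 9.8 = 17.09 mm
Layer 650–600 hPa: Δp = 50 hPa = 5000 Pa, q̄ = 0.0043 kg/kg → 0.0043 × 5000 / 9.8 = 2.19 mm
Layer 600–500 hPa: Δp = 100 hPa = 10000 Pa, q̄ = 0.0029 kg/kg → 0.0029 × 10000 / 9.8 = 2.96 mm
Layer 500–350 hPa: Δp = 150 hPa = 15000 Pa, q̄ = 0.0016 kg/kg → 0.0016 × 15000 / 9.8 = 2.45 mm
PW = 13.47 + 17.09 + 2.19 + 2.96 + 2.45 = 38.16 ≈ 38.2 mm.
Rainfall = ε × PW = 0.54 × 38.2 = 20.6 mm.

PW ≈ 38.2 mm; rainfall ≈ 20.6 mm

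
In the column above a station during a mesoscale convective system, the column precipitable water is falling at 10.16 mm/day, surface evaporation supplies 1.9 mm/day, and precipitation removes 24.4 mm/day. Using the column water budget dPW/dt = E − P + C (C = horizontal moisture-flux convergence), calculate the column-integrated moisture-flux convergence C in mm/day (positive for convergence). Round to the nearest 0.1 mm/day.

C ≈ 12.3 mm/day

dPW/dt = -10.16 mm/day.
C = dPW/dt − E + P = (-10.16) − 1.9 + 24.4 = 12.3 mm/day.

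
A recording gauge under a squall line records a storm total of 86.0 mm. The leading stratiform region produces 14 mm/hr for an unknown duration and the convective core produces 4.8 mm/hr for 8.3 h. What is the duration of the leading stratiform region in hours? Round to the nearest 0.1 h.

duration ≈ 3.3 h

Known phases: 4.8 × 8.3 = 39.84 mm.
Remaining depth = 86.0 − 39.84 = 46.16 mm.
Duration = 46.16 / 14 = 3.3 h.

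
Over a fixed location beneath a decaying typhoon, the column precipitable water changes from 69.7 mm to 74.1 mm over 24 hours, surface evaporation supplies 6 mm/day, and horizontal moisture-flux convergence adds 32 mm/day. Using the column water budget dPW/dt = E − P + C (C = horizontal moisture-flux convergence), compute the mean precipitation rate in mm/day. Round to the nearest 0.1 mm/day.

P ≈ 33.6 mm/day

dPW/dt = (74.1 − 69.7) mm / (24/24 day) = +4.400 mm/day.
P = E + C − dPW/dt = 6 + (32) − (+4.400) = 33.6 mm/day.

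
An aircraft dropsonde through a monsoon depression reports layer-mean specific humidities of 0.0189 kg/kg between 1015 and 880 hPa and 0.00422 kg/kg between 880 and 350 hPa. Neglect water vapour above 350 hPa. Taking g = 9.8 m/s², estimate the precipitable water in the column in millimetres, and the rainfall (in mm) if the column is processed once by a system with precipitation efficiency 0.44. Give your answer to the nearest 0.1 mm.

PW ≈ 48.9 mm; rainfall ≈ 21.5 mm

Precipitable water is the column-integrated vapour mass per unit area: PW = (1/g) Σ q̄ Δp, with q in kg/kg and Δp in Pa (1 kg/m² of water = 1 mm).
Layer 1015–880 hPa: Δp = 135 hPa = 13500 Pa, q̄ = 0.0189 kg/kg → 0.0189 × 13500 / 9.8 = 26.04 mm
Layer 880–350 hPa: Δp = 530 hPa = 53000 Pa, q̄ = 0.00422 kg/kg → 0.00422 × 53000 / 9.8 = 22.82 mm
PW = 26.04 + 22.82 = 48.86 ≈ 48.9 mm.
Rainfall = ε × PW = 0.44 × 48.9 = 21.5 mm.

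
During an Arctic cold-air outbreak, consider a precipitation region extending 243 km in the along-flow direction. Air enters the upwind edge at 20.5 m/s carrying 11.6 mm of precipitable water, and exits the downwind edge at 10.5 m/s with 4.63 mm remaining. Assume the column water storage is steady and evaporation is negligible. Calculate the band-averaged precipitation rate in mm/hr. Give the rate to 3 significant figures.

R ≈ 2.80 mm/hr

Column moisture flux per unit crosswind length is F = V × PW.
Inflow: F_in = 20.5 × 11.6 = 237.8 mm·m/s
Outflow: F_out = 10.5 × 4.63 = 48.615 mm·m/s
Steady-state rate R = (F_in − F_out)/L = (237.8 − 48.615) / 243000 m = 7.785e-04 mm/s.
R = 7.785e-04 × 3600 = 2.80 mm/hr.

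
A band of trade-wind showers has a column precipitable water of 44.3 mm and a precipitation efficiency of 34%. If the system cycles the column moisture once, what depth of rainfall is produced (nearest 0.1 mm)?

Rainfall = ε × PW = 0.34 × 44.3 = 15.1 mm.

rainfall ≈ 15.1 mm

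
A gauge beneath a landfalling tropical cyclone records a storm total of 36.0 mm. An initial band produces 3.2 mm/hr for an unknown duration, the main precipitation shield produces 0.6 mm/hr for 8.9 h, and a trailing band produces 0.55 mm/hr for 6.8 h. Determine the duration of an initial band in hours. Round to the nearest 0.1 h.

Known phases: 0.6 × 8.9 + 0.55 × 6.8 = 5.34 + 3.74 = 9.08 mm.
Remaining depth = 36.0 − 9.08 = 26.92 mm.
Duration = 26.92 / 3.2 = 8.4 h.

duration ≈ 8.4 h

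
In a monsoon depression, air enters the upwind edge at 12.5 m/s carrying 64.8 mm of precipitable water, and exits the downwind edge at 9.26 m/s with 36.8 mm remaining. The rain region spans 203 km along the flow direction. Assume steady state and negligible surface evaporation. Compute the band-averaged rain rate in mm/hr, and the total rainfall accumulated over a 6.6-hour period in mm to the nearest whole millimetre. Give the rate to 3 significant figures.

Column moisture flux per unit crosswind length is F = V × PW.
Inflow: F_in = 12.5 × 64.8 = 810 mm·m/s
Outflow: F_out = 9.26 × 36.8 = 340.768 mm·m/s
Steady-state rate R = (F_in − F_out)/L = (810 − 340.768) / 203000 m = 2.311e-03 mm/s.
R = 2.311e-03 × 3600 = 8.32 mm/hr.
Over 6.6 h: total = 8.32 × 6.6 = 54.912 ≈ 55 mm.

R ≈ 8.32 mm/hr; total ≈ 55 mm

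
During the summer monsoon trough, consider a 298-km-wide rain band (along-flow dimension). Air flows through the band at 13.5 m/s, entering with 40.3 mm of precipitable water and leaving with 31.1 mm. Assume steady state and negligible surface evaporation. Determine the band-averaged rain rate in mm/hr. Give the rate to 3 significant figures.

R ≈ 1.50 mm/hr

Column moisture flux per unit crosswind length is F = V × PW.
Inflow: F_in = 13.5 × 40.3 = 544.05 mm·m/s
Outflow: F_out = 13.5 × 31.1 = 419.85 mm·m/s
Steady-state rate R = (F_in − F_out)/L = (544.05 − 419.85) / 298000 m = 4.168e-04 mm/s.
R = 4.168e-04 × 3600 = 1.50 mm/hr.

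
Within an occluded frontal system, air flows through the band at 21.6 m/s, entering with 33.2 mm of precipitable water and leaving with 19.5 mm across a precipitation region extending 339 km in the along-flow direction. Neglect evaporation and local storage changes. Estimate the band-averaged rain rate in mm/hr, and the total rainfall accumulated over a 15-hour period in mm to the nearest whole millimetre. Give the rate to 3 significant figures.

R ≈ 3.14 mm/hr; total ≈ 47 mm

Column moisture flux per unit crosswind length is F = V × PW.
Inflow: F_in = 21.6 × 33.2 = 717.12 mm·m/s
Outflow: F_out = 21.6 × 19.5 = 421.2 mm·m/s
Steady-state rate R = (F_in − F_out)/L = (717.12 − 421.2) / 339000 m = 8.729e-04 mm/s.
R = 8.729e-04 × 3600 = 3.14 mm/hr.
Over 15 h: total = 3.14 × 15 = 47.1 ≈ 47 mm.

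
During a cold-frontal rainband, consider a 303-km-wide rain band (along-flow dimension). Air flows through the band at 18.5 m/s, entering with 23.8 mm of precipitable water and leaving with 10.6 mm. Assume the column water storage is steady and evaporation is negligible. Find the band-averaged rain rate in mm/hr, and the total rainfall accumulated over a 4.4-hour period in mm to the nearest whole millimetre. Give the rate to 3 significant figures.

Column moisture flux per unit crosswind length is F = V × PW.
Inflow: F_in = 18.5 × 23.8 = 440.3 mm·m/s
Outflow: F_out = 18.5 × 10.6 = 196.1 mm·m/s
Steady-state rate R = (F_in − F_out)/L = (440.3 − 196.1) / 303000 m = 8.059e-04 mm/s.
R = 8.059e-04 × 3600 = 2.90 mm/hr.
Over 4.4 h: total = 2.90 × 4.4 = 12.76 ≈ 13 mm.

R ≈ 2.90 mm/hr; total ≈ 13 mm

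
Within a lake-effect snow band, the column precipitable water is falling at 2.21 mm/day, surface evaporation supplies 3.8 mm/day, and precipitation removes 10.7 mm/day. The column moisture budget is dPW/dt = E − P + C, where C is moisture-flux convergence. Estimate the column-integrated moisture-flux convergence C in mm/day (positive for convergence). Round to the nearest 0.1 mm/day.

dPW/dt = -2.21 mm/day.
C = dPW/dt − E + P = (-2.21) − 3.8 + 10.7 = 4.7 mm/day.

C ≈ 4.7 mm/day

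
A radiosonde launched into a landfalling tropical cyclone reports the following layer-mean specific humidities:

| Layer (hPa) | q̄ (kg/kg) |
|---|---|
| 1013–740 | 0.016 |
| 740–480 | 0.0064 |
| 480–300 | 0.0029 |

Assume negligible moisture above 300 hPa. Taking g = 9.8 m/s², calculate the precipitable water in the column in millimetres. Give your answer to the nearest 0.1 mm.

Precipitable water is the column-integrated vapour mass per unit area: PW = (1/g) Σ q̄ Δp, with q in kg/kg and Δp in Pa (1 kg/m² of water = 1 mm).
Layer 1013–740 hPa: Δp = 273 hPa = 27300 Pa, q̄ = 0.016 kg/kg → 0.016 × 27300 / 9.8 = 44.57 mm
Layer 740–480 hPa: Δp = 260 hPa = 26000 Pa, q̄ = 0.0064 kg/kg → 0.0064 × 26000 / 9.8 = 16.98 mm
Layer 480–300 hPa: Δp = 180 hPa = 18000 Pa, q̄ = 0.0029 kg/kg → 0.0029 × 18000 / 9.8 = 5.33 mm
PW = 44.57 + 16.98 + 5.33 = 66.88 ≈ 66.9 mm.

PW ≈ 66.9 mm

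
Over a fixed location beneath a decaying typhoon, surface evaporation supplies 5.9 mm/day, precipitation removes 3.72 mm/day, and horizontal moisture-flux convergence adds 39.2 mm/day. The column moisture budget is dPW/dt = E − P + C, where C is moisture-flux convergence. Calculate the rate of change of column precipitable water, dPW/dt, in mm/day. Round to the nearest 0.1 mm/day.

dPW/dt ≈ 41.4 mm/day

dPW/dt = E − P + C = 5.9 − 3.72 + (39.2) = 41.4 mm/day.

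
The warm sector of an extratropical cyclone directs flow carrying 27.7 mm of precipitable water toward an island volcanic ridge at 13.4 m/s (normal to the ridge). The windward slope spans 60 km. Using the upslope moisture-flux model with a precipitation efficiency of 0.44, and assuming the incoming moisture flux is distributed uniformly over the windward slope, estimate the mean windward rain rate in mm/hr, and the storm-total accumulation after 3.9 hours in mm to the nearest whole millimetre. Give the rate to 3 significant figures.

Incoming column moisture flux per unit ridge length: F = V × PW = 13.4 × 27.7 = 371.18 mm·m/s.
Spread over the 60 km slope with efficiency ε = 0.44: R = ε·F/W = 0.44 × 371.18 / 60000 m = 2.722e-03 mm/s.
R = 2.722e-03 × 3600 = 9.80 mm/hr.
Over 3.9 h: total = 9.80 × 3.9 = 38.22 ≈ 38 mm.

R ≈ 9.80 mm/hr; total ≈ 38 mm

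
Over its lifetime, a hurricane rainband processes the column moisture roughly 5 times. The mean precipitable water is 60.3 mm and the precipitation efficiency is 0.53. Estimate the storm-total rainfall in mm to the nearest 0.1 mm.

rainfall ≈ 159.8 mm

Each cycle deposits ε × PW = 0.53 × 60.3 = 31.959 mm.
Over 5 cycles: 5 × 31.959 = 159.8 mm.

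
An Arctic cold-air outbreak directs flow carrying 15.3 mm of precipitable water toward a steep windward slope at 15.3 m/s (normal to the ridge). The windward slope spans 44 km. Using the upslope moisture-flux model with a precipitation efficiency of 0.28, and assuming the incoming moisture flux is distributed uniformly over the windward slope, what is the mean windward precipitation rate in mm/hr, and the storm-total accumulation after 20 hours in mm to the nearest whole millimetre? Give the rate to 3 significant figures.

R ≈ 5.36 mm/hr; total ≈ 107 mm

Incoming column moisture flux per unit ridge length: F = V × PW = 15.3 × 15.3 = 234.09 mm·m/s.
Spread over the 44 km slope with efficiency ε = 0.28: R = ε·F/W = 0.28 × 234.09 / 44000 m = 1.490e-03 mm/s.
R = 1.490e-03 × 3600 = 5.36 mm/hr.
Over 20 h: total = 5.36 × 20 = 107.2 ≈ 107 mm.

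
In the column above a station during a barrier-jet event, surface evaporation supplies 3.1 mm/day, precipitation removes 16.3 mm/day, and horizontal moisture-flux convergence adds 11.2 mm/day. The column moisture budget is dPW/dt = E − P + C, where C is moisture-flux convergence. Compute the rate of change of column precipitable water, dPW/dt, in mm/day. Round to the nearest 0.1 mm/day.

dPW/dt = E − P + C = 3.1 − 16.3 + (11.2) = -2.0 mm/day.

dPW/dt ≈ -2.0 mm/day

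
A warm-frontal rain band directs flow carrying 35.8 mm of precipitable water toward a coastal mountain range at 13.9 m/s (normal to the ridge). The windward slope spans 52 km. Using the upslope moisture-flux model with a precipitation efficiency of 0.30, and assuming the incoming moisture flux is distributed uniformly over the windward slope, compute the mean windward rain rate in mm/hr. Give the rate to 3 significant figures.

R ≈ 10.3 mm/hr

Incoming column moisture flux per unit ridge length: F = V × PW = 13.9 × 35.8 = 497.62 mm·m/s.
Spread over the 52 km slope with efficiency ε = 0.30: R = ε·F/W = 0.30 × 497.62 / 52000 m = 2.871e-03 mm/s.
R = 2.871e-03 × 3600 = 10.3 mm/hr.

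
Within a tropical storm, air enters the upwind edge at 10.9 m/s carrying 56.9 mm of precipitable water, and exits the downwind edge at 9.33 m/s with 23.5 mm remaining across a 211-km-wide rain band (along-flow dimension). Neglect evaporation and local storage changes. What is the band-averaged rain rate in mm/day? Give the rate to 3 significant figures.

R ≈ 164 mm/day

Column moisture flux per unit crosswind length is F = V × PW.
Inflow: F_in = 10.9 × 56.9 = 620.21 mm·m/s
Outflow: F_out = 9.33 × 23.5 = 219.255 mm·m/s
Steady-state rate R = (F_in − F_out)/L = (620.21 − 219.255) / 211000 m = 1.900e-03 mm/s.
R = 1.900e-03 × 3600 × 24 = 164 mm/day.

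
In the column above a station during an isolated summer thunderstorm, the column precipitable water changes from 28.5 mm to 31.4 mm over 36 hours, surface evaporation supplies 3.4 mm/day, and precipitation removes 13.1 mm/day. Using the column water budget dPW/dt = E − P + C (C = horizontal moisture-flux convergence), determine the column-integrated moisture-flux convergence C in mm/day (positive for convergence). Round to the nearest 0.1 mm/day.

dPW/dt = (31.4 − 28.5) mm / (36/24 day) = +1.933 mm/day.
C = dPW/dt − E + P = (+1.933) − 3.4 + 13.1 = 11.6 mm/day.

C ≈ 11.6 mm/day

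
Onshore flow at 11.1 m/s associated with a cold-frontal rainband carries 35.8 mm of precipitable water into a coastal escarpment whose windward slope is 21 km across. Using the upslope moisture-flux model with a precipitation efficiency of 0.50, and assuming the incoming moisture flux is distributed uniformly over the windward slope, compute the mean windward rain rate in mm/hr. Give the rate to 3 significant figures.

R ≈ 34.1 mm/hr

Incoming column moisture flux per unit ridge length: F = V × PW = 11.1 × 35.8 = 397.38 mm·m/s.
Spread over the 21 km slope with efficiency ε = 0.50: R = ε·F/W = 0.50 × 397.38 / 21000 m = 9.461e-03 mm/s.
R = 9.461e-03 × 3600 = 34.1 mm/hr.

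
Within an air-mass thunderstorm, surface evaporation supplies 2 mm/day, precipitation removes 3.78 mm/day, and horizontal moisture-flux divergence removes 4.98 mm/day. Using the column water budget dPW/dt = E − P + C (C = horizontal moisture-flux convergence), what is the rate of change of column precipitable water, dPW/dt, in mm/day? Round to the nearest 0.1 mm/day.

dPW/dt ≈ -6.8 mm/day

dPW/dt = E − P + C = 2 − 3.78 + (-4.98) = -6.8 mm/day.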